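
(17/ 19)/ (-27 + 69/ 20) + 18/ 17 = 155302/ 152133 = 1.02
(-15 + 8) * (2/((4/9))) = -63/2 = -31.50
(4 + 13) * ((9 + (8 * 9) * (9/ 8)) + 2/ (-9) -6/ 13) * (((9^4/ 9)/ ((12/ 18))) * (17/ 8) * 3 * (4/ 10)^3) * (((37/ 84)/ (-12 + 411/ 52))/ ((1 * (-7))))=10406.54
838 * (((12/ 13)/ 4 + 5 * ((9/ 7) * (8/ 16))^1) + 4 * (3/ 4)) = 491487/ 91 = 5400.96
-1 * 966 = -966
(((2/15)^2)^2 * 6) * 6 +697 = 3920689/5625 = 697.01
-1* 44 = -44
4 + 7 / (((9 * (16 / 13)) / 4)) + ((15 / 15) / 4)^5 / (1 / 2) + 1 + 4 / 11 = 400099 / 50688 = 7.89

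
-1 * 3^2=-9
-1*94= -94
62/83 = 0.75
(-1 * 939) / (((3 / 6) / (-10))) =18780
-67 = -67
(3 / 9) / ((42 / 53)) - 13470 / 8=-424199 / 252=-1683.33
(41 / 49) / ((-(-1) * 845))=41 / 41405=0.00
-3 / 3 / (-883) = 1 / 883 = 0.00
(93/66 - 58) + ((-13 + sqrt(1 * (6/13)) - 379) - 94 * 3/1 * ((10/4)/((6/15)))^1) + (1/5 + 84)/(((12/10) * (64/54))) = -1514929/704 + sqrt(78)/13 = -2151.21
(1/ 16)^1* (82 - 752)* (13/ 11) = -4355/ 88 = -49.49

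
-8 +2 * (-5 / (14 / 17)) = -141 / 7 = -20.14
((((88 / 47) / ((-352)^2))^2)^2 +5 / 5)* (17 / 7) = 2.43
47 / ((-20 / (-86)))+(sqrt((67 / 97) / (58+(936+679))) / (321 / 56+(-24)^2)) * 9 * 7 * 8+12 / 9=1344 * sqrt(10872827) / 251744197+6103 / 30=203.45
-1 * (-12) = 12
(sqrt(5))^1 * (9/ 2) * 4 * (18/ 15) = 108 * sqrt(5)/ 5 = 48.30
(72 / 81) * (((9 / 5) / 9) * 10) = 16 / 9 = 1.78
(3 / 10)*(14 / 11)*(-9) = -189 / 55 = -3.44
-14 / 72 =-7 / 36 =-0.19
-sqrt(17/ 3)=-sqrt(51)/ 3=-2.38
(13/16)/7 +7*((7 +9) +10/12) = 39631/336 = 117.95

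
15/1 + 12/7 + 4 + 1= 152/7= 21.71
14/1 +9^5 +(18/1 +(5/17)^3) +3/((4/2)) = 580544895/9826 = 59082.53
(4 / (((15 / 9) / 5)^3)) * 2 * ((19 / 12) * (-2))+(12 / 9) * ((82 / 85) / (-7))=-1221268 / 1785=-684.18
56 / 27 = 2.07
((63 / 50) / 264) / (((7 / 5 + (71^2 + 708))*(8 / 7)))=49 / 67471360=0.00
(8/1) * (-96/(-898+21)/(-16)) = -48/877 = -0.05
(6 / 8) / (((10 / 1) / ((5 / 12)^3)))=25 / 4608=0.01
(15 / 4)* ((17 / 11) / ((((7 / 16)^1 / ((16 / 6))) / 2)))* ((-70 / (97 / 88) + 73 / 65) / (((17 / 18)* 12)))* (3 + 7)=-377586240 / 97097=-3888.75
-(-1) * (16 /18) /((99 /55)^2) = 200 /729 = 0.27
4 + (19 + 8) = 31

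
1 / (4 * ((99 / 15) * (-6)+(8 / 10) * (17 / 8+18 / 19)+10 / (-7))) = -665 / 102598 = -0.01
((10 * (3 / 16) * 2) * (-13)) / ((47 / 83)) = -86.09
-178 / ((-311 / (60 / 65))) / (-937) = -2136 / 3788291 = -0.00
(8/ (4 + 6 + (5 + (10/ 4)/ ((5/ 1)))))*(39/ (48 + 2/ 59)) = 1416/ 3379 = 0.42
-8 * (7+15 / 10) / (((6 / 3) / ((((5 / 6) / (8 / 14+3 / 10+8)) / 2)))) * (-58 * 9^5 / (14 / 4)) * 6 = 215638200 / 23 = 9375573.91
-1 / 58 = -0.02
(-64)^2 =4096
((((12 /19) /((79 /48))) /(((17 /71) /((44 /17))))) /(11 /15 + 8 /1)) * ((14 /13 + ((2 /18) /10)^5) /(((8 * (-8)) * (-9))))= 0.00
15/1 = 15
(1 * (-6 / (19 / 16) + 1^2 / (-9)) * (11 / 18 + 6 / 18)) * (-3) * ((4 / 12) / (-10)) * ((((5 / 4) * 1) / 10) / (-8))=15011 / 1969920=0.01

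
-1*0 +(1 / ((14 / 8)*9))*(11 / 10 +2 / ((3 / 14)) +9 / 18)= 0.69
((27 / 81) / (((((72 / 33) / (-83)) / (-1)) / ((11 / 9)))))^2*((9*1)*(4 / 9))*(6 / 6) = 100861849 / 104976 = 960.81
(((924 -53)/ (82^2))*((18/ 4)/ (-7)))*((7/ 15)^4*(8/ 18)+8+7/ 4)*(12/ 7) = -15510585961/ 11119815000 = -1.39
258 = 258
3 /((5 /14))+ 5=67 /5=13.40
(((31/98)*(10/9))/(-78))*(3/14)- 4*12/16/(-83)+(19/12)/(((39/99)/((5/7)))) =19359421/6661746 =2.91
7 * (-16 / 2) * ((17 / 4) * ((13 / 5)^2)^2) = -6797518 / 625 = -10876.03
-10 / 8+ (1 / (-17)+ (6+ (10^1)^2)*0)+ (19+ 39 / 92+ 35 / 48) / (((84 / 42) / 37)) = 13945493 / 37536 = 371.52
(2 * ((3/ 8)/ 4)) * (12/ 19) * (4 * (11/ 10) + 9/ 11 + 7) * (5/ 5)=1512/ 1045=1.45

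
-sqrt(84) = -2 * sqrt(21) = -9.17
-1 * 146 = -146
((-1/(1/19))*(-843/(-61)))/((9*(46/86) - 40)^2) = -0.21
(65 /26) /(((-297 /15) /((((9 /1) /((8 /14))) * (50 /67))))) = -4375 /2948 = -1.48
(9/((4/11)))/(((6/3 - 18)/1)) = -99/64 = -1.55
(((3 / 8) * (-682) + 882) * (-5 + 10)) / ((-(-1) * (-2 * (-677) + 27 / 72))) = 5010 / 2167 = 2.31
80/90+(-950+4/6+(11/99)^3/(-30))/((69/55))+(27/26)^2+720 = -34.75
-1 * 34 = -34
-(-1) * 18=18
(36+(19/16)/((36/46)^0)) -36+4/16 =23/16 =1.44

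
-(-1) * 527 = 527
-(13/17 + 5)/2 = -49/17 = -2.88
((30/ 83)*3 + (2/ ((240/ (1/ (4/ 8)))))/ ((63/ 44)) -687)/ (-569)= 53798882/ 44629515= 1.21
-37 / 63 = -0.59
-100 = -100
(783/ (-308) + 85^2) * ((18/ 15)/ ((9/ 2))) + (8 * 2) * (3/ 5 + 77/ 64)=1806271/ 924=1954.84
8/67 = 0.12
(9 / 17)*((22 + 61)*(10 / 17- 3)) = -30627 / 289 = -105.98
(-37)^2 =1369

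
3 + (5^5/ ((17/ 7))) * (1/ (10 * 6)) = 4987/ 204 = 24.45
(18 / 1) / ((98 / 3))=27 / 49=0.55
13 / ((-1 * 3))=-13 / 3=-4.33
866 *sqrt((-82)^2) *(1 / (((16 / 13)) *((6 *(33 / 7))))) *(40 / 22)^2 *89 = 7189077350 / 11979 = 600140.02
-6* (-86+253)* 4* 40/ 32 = -5010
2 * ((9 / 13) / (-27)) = -2 / 39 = -0.05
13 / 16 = 0.81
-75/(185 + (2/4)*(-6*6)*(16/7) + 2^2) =-35/69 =-0.51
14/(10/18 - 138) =-0.10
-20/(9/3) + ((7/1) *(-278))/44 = -3359/66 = -50.89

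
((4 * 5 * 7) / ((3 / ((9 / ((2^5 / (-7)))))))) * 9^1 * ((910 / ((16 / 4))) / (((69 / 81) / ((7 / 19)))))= -568856925 / 6992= -81358.26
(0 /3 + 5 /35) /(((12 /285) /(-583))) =-55385 /28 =-1978.04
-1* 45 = -45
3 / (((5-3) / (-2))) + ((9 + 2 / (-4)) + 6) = 23 / 2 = 11.50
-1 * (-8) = 8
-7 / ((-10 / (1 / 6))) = 7 / 60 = 0.12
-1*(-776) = 776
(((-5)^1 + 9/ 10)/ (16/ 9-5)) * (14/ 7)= 369/ 145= 2.54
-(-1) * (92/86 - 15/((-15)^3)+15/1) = 155518/9675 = 16.07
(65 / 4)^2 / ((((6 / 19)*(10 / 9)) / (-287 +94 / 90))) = -10329787 / 48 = -215203.90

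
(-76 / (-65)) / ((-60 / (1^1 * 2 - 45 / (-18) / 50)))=-0.04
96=96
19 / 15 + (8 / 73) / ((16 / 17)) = 3029 / 2190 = 1.38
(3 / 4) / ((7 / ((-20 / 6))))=-5 / 14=-0.36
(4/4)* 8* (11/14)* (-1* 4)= -176/7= -25.14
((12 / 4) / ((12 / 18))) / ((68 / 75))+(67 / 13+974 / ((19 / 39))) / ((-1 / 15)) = -1009818915 / 33592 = -30061.29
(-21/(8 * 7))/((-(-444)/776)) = -97/148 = -0.66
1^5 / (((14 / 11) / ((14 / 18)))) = 11 / 18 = 0.61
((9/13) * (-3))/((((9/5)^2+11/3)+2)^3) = -0.00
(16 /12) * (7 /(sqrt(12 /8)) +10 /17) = 40 /51 +28 * sqrt(6) /9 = 8.40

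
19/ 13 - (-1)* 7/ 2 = 129/ 26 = 4.96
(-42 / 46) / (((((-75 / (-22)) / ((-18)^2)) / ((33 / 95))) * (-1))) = 1646568 / 54625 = 30.14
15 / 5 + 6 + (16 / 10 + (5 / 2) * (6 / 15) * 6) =83 / 5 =16.60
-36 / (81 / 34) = -136 / 9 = -15.11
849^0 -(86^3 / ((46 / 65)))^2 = -427324142111871 / 529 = -807796109852.31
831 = 831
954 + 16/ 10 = 4778/ 5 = 955.60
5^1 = 5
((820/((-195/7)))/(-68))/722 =287/478686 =0.00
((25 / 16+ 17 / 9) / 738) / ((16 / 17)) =8449 / 1700352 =0.00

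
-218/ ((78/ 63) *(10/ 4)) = -4578/ 65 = -70.43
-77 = -77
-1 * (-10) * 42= 420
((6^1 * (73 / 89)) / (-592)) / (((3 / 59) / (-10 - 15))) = 107675 / 26344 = 4.09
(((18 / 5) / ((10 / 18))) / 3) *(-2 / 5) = -108 / 125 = -0.86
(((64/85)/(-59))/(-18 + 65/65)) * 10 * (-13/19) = -1664/323969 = -0.01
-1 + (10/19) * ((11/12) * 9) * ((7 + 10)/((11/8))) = 1001/19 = 52.68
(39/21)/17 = 13/119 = 0.11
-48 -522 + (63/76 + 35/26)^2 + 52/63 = -34711624889/61497072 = -564.44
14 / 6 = 7 / 3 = 2.33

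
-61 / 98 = -0.62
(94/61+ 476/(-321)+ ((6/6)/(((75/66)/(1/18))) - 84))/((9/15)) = -123203153/881145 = -139.82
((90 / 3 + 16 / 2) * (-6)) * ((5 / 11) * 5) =-5700 / 11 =-518.18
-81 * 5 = -405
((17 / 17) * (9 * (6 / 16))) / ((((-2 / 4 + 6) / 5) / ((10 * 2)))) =675 / 11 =61.36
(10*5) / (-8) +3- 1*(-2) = -5 / 4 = -1.25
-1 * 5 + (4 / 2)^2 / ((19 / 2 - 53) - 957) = -10013 / 2001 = -5.00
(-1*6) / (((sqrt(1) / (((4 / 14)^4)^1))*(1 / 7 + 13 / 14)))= -64 / 1715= -0.04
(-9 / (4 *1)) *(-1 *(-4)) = -9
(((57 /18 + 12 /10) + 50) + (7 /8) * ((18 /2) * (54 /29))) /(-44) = -120113 /76560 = -1.57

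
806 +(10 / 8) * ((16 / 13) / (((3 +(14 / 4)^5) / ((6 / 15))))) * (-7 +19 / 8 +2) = 177108962 / 219739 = 806.00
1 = 1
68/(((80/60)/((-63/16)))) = -200.81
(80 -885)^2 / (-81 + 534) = 648025 / 453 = 1430.52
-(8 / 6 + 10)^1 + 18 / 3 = -16 / 3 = -5.33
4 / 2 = 2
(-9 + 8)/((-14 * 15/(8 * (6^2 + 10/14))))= 1.40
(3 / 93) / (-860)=-1 / 26660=-0.00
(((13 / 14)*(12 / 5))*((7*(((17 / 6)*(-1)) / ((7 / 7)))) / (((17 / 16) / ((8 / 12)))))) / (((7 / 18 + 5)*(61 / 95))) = -47424 / 5917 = -8.01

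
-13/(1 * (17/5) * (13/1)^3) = -5/2873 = -0.00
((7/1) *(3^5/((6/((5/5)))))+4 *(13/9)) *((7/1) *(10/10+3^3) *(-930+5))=-472014550/9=-52446061.11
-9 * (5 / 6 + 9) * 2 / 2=-177 / 2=-88.50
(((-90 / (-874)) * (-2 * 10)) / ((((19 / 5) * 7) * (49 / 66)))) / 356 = -74250 / 253465681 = -0.00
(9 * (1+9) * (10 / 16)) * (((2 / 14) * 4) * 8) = 1800 / 7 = 257.14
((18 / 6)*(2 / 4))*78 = 117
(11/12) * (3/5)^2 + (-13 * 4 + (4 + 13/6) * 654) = 398133/100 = 3981.33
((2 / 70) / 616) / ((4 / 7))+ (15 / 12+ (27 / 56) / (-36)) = 3809 / 3080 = 1.24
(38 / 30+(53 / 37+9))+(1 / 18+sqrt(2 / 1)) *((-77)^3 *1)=-456533 *sqrt(2)-84419647 / 3330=-670986.41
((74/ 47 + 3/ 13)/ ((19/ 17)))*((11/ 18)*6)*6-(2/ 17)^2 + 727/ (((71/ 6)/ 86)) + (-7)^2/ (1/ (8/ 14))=1273699219082/ 238205071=5347.07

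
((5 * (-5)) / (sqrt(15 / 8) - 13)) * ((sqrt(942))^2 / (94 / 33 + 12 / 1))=155430 * sqrt(30) / 65513 + 8082360 / 65513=136.37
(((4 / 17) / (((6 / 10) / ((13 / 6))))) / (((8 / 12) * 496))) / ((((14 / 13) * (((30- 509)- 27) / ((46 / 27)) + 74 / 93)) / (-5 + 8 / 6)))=55 / 1862112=0.00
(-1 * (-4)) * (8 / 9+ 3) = 140 / 9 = 15.56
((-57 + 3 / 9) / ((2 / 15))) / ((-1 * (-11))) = -425 / 11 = -38.64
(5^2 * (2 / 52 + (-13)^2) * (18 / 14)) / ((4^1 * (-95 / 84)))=-593325 / 494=-1201.06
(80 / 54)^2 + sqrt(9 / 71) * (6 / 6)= 3 * sqrt(71) / 71 + 1600 / 729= 2.55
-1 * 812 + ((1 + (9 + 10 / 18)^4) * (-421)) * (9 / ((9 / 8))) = -184259773268 / 6561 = -28084098.96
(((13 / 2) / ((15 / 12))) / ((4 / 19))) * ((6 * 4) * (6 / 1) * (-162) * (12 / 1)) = -34572096 / 5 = -6914419.20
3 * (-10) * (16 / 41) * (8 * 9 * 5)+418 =-155662 / 41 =-3796.63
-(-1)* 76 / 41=76 / 41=1.85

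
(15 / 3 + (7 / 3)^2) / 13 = 94 / 117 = 0.80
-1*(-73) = 73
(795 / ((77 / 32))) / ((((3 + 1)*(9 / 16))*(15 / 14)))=13568 / 99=137.05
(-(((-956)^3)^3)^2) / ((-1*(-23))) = -19342572125575581430011060000000000000000000000000000.00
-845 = -845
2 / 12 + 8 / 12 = 5 / 6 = 0.83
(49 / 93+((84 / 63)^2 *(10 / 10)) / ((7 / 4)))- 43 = -41.46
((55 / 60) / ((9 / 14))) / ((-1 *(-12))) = 77 / 648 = 0.12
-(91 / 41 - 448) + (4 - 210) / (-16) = 150439 / 328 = 458.66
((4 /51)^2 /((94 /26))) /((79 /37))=0.00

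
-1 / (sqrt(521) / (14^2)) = -196*sqrt(521) / 521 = -8.59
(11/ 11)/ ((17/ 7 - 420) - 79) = -7/ 3476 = -0.00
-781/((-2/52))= 20306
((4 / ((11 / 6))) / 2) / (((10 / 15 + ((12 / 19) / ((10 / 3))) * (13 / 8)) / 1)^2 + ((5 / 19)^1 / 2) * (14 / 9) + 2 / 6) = 5198400 / 7089577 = 0.73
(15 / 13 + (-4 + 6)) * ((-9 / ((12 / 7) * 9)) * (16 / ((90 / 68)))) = -39032 / 1755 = -22.24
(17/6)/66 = 17/396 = 0.04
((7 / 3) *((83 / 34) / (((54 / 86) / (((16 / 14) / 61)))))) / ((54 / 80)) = 571040 / 2267919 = 0.25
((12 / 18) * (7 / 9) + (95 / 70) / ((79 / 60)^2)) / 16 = 0.08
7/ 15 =0.47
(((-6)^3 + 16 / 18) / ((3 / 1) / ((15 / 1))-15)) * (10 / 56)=6050 / 2331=2.60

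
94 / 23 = 4.09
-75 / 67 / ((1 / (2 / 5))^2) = -12 / 67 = -0.18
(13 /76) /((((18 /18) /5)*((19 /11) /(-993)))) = -709995 /1444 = -491.69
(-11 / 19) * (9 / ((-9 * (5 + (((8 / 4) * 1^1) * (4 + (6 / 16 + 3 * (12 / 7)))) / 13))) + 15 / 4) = -1507 / 724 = -2.08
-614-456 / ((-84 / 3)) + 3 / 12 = -16729 / 28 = -597.46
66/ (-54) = -11/ 9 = -1.22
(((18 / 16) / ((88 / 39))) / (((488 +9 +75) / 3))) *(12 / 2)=243 / 15488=0.02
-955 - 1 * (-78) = -877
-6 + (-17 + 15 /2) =-31 /2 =-15.50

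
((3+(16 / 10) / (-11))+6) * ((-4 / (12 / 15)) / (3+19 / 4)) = -1948 / 341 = -5.71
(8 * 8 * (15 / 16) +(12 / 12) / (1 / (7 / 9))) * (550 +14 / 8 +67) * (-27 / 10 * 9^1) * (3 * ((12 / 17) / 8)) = -65795895 / 272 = -241896.67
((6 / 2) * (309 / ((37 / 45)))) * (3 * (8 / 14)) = 500580 / 259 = 1932.74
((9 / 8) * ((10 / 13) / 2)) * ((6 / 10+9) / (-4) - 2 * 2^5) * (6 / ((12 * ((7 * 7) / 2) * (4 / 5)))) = -3735 / 5096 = -0.73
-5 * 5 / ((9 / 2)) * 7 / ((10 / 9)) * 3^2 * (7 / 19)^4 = -756315 / 130321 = -5.80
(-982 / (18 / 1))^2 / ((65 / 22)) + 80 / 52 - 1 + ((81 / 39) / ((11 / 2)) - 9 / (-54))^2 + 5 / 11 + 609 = 53588680489 / 33127380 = 1617.66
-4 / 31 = -0.13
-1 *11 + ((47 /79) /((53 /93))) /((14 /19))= -561749 /58618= -9.58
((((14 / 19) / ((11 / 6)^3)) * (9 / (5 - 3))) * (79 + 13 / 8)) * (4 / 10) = 438858 / 25289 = 17.35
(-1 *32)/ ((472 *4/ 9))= -9/ 59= -0.15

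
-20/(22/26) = -260/11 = -23.64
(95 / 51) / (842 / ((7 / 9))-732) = 665 / 125154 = 0.01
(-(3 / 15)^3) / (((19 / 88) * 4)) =-0.01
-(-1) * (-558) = -558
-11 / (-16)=11 / 16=0.69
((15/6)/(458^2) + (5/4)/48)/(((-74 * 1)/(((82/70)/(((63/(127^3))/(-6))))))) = 629457853985/7823358144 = 80.46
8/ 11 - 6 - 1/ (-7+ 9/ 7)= -2243/ 440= -5.10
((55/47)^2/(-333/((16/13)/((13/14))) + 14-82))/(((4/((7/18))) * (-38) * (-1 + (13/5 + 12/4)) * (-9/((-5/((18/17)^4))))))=309497505625/293482967198425416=0.00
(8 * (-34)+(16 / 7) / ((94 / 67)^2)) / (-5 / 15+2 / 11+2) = -146.52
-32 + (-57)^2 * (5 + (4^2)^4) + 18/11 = 2342369465/11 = 212942678.64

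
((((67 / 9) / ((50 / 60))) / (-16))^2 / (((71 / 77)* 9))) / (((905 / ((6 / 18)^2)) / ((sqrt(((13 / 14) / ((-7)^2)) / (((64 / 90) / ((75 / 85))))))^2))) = 641927 / 5919372103680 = 0.00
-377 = -377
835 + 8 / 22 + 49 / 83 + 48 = 807050 / 913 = 883.95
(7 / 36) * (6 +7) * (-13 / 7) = -169 / 36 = -4.69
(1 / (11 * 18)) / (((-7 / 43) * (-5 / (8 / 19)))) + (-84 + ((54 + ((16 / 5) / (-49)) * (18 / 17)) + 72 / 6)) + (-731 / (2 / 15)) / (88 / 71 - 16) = 1160500636859 / 3284165808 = 353.36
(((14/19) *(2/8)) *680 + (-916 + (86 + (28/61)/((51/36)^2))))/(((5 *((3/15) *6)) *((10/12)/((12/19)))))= -2831708424/31820345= -88.99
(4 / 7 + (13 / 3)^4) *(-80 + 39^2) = 288561691 / 567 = 508927.14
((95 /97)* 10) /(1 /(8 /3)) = 7600 /291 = 26.12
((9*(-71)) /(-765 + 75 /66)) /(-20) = -7029 /168050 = -0.04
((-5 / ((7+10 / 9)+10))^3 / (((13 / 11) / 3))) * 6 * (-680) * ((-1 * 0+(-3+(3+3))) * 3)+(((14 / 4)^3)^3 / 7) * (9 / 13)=281228926287123 / 28825452032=9756.27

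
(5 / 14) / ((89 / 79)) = 0.32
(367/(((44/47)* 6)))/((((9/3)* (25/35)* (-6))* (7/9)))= -17249/2640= -6.53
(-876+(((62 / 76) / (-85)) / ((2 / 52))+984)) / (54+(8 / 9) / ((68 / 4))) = 1566153 / 785650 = 1.99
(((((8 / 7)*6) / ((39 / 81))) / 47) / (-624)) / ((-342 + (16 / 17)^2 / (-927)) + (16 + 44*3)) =7233381 / 2889775126238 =0.00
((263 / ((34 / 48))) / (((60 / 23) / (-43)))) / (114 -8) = -260107 / 4505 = -57.74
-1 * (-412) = 412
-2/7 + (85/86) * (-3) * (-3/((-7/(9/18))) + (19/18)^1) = -3658/903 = -4.05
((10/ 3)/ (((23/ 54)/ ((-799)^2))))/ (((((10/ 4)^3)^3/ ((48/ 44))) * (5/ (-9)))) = -1270836781056/ 494140625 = -2571.81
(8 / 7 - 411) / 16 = -2869 / 112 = -25.62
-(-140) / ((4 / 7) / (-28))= -6860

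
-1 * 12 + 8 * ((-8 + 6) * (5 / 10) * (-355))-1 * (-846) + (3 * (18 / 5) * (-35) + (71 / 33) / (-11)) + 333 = 1317256 / 363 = 3628.80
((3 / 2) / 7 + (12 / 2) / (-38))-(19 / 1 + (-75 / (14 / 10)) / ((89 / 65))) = 477779 / 23674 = 20.18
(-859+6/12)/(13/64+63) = -54944/4045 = -13.58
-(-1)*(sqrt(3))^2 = 3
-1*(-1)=1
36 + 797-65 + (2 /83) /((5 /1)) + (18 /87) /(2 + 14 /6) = 120165664 /156455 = 768.05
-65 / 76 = -0.86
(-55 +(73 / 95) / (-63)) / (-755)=329248 / 4518675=0.07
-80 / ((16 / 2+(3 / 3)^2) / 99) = -880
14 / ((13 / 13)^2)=14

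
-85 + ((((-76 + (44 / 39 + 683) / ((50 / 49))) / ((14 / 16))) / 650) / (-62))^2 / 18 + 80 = -425536247143635689 / 85107518163281250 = -5.00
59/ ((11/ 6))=32.18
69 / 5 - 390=-1881 / 5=-376.20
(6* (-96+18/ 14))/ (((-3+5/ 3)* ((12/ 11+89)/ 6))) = 196911/ 6937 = 28.39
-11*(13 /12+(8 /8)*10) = -1463 /12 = -121.92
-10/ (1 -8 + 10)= -10/ 3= -3.33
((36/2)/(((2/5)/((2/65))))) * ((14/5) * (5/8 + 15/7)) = 279/26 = 10.73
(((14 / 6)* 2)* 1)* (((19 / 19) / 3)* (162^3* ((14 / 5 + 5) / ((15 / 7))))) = 601827408 / 25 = 24073096.32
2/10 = 1/5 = 0.20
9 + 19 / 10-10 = 9 / 10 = 0.90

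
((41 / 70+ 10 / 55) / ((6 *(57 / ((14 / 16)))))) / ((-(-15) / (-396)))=-197 / 3800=-0.05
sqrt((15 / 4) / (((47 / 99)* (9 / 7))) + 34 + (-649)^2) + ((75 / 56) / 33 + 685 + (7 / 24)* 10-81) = 1121657 / 1848 + sqrt(3722086745) / 94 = 1255.99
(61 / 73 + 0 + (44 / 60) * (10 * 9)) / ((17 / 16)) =62.90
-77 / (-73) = 77 / 73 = 1.05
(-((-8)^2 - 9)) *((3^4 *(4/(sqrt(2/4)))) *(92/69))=-23760 *sqrt(2)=-33601.71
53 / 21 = 2.52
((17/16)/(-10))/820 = -17/131200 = -0.00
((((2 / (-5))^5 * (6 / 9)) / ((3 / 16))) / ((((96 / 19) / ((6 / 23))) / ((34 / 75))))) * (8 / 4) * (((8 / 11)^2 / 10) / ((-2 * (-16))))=-82688 / 29351953125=-0.00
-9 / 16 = -0.56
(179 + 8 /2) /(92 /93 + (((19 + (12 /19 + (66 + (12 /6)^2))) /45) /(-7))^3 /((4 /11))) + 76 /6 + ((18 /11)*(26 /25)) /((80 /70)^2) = 68754112315099354307 /324898969756587600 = 211.62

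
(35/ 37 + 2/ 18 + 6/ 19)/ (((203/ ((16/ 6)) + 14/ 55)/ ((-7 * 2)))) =-7643680/ 30375927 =-0.25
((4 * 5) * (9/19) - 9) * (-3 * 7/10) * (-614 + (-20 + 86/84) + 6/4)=119349/190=628.15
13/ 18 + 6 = 121/ 18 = 6.72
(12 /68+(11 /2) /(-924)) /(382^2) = 487 /416758944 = 0.00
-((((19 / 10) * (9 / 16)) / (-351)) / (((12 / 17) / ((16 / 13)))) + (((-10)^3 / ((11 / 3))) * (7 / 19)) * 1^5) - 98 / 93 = 39193557757 / 394182360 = 99.43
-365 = -365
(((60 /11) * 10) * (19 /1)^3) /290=411540 /319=1290.09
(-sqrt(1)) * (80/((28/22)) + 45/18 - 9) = -789/14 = -56.36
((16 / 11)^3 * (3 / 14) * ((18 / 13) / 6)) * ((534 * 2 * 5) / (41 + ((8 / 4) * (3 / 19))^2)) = 35532103680 / 1797072277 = 19.77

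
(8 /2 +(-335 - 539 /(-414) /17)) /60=-5.52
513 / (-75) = -171 / 25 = -6.84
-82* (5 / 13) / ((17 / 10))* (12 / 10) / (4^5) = -615 / 28288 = -0.02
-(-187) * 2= 374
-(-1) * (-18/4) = -9/2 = -4.50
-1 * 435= -435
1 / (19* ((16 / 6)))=3 / 152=0.02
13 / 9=1.44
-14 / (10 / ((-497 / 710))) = 49 / 50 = 0.98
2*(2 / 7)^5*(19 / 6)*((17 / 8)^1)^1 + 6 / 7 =44510 / 50421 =0.88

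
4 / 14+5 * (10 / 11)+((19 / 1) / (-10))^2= 64997 / 7700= 8.44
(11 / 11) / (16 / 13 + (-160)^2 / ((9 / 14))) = 117 / 4659344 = 0.00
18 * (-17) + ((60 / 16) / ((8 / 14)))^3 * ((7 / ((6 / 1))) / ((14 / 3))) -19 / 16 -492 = -11936263 / 16384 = -728.53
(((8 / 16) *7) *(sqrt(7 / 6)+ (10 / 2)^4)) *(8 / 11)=14 *sqrt(42) / 33+ 17500 / 11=1593.66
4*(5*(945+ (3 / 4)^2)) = 75645 / 4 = 18911.25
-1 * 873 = -873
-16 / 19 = -0.84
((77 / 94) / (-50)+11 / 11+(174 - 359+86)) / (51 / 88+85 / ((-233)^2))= -550213260366 / 3262057325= -168.67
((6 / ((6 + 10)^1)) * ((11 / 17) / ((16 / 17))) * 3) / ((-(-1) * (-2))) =-99 / 256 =-0.39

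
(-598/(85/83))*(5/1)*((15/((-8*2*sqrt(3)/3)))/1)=372255*sqrt(3)/136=4740.92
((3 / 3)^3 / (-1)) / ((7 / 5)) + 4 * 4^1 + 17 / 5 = 654 / 35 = 18.69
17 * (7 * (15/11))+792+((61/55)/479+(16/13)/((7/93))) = 970.63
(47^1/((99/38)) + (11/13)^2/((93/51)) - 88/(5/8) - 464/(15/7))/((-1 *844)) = 0.40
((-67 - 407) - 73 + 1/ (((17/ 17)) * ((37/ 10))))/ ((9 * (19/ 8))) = -25.58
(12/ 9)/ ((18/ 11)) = 22/ 27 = 0.81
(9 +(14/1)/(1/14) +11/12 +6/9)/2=2479/24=103.29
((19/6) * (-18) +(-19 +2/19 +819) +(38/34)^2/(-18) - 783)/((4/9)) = -3949975/43928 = -89.92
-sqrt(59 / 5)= -sqrt(295) / 5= -3.44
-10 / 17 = -0.59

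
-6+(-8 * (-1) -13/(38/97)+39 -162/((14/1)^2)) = 6.99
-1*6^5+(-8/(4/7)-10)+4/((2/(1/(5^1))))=-38998/5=-7799.60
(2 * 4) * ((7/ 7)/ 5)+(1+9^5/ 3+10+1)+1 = 98488/ 5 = 19697.60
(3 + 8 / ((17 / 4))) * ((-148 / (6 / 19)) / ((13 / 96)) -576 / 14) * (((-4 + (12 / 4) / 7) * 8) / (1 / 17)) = 5290220800 / 637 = 8304899.22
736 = 736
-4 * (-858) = 3432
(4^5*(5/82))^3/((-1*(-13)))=16777216000/895973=18725.14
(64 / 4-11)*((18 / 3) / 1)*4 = 120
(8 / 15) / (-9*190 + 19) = -8 / 25365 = -0.00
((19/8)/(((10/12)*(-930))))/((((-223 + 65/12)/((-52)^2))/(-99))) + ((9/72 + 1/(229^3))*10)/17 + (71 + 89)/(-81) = -759193952056468307/133847095979967300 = -5.67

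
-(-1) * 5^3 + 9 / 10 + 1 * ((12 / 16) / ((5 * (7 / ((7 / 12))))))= 125.91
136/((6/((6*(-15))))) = -2040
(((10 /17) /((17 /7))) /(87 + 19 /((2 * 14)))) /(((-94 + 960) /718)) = 140728 /61442267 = 0.00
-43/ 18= -2.39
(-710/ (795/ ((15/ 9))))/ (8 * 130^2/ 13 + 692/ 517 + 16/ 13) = -2385955/ 16674886818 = -0.00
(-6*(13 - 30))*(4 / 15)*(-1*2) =-272 / 5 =-54.40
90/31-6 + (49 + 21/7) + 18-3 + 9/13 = 64.60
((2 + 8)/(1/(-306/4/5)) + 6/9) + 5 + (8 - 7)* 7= -421/3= -140.33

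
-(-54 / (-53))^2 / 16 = -729 / 11236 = -0.06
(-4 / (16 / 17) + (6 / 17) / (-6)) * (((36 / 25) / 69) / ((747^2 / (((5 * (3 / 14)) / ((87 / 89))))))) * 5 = -26077 / 29527232238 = -0.00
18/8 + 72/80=63/20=3.15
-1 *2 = -2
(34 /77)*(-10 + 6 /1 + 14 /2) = 102 /77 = 1.32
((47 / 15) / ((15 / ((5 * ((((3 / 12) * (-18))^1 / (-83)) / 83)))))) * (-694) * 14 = -228326 / 34445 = -6.63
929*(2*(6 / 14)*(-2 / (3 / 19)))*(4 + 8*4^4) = -144879408 / 7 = -20697058.29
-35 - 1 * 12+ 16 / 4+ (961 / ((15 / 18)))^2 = 33245681 / 25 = 1329827.24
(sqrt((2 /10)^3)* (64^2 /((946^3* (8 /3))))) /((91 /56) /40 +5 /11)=4096* sqrt(5) /27947108035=0.00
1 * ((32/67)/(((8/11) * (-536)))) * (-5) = 0.01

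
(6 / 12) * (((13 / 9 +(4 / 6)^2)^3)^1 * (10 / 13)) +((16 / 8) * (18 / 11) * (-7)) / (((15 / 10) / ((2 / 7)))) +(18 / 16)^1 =-539225 / 833976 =-0.65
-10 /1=-10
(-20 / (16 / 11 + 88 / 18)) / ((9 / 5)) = -275 / 157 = -1.75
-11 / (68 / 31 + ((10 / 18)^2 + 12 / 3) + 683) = -0.02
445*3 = 1335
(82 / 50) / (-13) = -41 / 325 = -0.13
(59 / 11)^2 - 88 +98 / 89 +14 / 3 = -1727249 / 32307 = -53.46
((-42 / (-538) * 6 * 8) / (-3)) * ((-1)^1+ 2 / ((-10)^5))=1050021 / 840625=1.25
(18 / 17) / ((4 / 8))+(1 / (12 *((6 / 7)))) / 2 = 5303 / 2448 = 2.17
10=10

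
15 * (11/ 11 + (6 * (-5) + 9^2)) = 780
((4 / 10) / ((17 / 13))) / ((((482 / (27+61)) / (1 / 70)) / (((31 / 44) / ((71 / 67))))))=27001 / 50905225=0.00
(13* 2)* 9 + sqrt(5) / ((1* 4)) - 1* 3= sqrt(5) / 4 + 231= 231.56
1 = 1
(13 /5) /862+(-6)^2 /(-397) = -149999 /1711070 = -0.09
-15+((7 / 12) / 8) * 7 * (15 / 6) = -13.72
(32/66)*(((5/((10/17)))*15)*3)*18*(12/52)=110160/143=770.35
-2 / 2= -1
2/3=0.67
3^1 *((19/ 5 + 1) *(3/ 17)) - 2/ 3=478/ 255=1.87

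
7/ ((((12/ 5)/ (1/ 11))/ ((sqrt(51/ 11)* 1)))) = 35* sqrt(561)/ 1452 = 0.57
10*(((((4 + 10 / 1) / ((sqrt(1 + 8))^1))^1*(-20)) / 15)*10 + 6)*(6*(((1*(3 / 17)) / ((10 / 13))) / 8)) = -3289 / 34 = -96.74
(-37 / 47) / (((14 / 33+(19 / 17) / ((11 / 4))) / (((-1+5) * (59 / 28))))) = -1224663 / 153314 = -7.99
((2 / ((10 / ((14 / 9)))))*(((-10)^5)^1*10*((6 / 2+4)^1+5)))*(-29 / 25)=12992000 / 3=4330666.67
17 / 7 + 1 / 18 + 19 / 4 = 1823 / 252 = 7.23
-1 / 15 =-0.07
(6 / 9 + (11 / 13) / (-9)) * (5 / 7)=335 / 819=0.41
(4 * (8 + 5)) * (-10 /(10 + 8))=-260 /9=-28.89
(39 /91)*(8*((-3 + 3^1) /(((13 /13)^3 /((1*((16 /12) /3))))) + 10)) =240 /7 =34.29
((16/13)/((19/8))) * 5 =640/247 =2.59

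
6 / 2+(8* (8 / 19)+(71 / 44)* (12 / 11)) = 8.13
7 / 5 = 1.40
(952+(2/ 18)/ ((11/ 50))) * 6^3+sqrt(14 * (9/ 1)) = 3 * sqrt(14)+2263152/ 11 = 205752.32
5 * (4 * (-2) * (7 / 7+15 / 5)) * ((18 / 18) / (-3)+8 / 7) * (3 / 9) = -2720 / 63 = -43.17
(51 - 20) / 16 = 31 / 16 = 1.94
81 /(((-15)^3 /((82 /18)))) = -41 /375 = -0.11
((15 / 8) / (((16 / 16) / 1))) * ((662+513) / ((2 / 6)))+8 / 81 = 4282939 / 648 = 6609.47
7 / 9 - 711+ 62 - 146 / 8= -23993 / 36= -666.47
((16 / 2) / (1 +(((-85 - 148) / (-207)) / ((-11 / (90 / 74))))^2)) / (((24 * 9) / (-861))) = -25149328127 / 800869914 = -31.40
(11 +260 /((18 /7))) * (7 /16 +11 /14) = 138233 /1008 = 137.14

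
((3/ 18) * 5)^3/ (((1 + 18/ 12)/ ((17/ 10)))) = 85/ 216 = 0.39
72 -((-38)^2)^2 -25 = -2085089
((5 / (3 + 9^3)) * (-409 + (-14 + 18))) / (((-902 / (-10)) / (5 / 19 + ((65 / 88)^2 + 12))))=-6360616125 / 16191433984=-0.39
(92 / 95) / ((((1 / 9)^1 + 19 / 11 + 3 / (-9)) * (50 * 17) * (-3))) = -1518 / 6015875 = -0.00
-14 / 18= -7 / 9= -0.78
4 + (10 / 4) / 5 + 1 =11 / 2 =5.50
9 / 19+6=123 / 19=6.47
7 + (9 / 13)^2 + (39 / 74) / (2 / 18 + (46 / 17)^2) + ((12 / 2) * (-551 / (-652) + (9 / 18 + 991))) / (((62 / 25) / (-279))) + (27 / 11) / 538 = -156221873277589133141 / 233227759639732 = -669825.38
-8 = -8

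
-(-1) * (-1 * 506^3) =-129554216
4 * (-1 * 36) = -144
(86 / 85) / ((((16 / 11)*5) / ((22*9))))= 46827 / 1700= 27.55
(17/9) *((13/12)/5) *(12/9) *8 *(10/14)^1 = 1768/567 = 3.12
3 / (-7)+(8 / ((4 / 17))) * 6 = 1425 / 7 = 203.57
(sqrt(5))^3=5 * sqrt(5)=11.18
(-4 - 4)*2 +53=37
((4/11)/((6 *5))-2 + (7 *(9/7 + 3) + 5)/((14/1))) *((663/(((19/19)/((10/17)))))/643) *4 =8788/7073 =1.24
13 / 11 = 1.18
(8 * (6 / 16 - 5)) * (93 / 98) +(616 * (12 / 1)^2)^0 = -3343 / 98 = -34.11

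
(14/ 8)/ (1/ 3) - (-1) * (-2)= 13/ 4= 3.25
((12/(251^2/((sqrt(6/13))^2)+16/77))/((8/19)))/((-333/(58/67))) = -4466/8228205077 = -0.00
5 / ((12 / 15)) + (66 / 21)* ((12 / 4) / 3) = 263 / 28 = 9.39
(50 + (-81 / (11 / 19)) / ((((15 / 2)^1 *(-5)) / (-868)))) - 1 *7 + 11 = -875718 / 275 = -3184.43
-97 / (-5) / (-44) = -97 / 220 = -0.44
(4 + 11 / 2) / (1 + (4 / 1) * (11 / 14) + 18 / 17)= 2261 / 1238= 1.83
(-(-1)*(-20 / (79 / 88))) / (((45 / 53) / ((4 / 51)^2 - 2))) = 96750016 / 1849311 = 52.32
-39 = -39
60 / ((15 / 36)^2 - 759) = -0.08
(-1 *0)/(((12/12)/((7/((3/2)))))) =0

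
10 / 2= 5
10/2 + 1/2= 11/2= 5.50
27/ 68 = 0.40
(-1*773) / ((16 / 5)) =-3865 / 16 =-241.56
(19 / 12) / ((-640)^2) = 19 / 4915200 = 0.00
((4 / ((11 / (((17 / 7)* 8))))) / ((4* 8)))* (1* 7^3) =833 / 11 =75.73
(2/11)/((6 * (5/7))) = 7/165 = 0.04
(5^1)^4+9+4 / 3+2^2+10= 1948 / 3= 649.33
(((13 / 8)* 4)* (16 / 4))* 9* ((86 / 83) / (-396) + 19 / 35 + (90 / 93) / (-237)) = 9818286517 / 78257795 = 125.46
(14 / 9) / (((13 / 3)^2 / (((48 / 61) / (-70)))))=-48 / 51545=-0.00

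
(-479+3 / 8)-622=-8805 / 8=-1100.62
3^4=81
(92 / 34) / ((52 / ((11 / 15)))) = 253 / 6630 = 0.04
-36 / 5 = -7.20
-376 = -376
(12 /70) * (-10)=-12 /7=-1.71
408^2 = 166464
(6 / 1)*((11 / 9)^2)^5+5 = 49.63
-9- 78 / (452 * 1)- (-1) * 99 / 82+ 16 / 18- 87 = -3922702 / 41697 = -94.08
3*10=30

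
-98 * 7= -686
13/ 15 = 0.87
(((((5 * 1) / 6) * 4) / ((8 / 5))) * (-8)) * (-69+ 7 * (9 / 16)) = 8675 / 8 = 1084.38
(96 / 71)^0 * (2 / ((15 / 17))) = 34 / 15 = 2.27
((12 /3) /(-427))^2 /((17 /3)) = 48 /3099593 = 0.00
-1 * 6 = -6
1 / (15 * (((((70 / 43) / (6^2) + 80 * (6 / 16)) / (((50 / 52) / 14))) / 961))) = 123969 / 846482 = 0.15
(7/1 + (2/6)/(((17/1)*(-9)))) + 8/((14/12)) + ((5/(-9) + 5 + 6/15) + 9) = 444991/16065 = 27.70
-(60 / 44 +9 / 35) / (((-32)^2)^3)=-39 / 25836912640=-0.00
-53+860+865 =1672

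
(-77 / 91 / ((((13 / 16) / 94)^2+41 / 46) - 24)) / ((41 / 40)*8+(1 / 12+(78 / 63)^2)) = 152957521920 / 41005254814823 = 0.00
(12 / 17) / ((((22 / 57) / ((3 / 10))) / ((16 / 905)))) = 8208 / 846175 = 0.01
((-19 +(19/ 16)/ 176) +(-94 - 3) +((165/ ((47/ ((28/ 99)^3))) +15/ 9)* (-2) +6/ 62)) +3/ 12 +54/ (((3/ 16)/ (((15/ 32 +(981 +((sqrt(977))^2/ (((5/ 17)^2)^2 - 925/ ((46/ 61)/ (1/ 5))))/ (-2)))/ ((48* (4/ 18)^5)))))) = 225097640642089304172034459/ 20673078710210910720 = 10888443.07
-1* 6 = -6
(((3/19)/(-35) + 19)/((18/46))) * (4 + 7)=3195896/5985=533.98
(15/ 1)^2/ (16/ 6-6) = -135/ 2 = -67.50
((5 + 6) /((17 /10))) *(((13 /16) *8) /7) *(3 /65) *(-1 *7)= -33 /17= -1.94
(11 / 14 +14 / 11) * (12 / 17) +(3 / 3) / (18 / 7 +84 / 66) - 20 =-18.29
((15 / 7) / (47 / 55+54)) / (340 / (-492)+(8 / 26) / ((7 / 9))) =-1319175 / 9977219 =-0.13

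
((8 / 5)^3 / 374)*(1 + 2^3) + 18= 18.10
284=284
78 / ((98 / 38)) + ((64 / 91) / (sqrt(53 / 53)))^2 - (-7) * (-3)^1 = 80653 / 8281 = 9.74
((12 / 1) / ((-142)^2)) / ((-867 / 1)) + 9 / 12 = 0.75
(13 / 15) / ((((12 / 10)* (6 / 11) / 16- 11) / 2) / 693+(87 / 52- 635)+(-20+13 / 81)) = -30918888 / 23302412477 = -0.00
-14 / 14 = -1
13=13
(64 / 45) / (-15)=-64 / 675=-0.09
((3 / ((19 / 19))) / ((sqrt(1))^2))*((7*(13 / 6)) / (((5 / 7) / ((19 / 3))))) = 12103 / 30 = 403.43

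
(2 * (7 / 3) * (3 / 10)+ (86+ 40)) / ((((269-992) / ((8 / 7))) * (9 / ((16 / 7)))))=-1664 / 32535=-0.05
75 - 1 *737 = -662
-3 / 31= -0.10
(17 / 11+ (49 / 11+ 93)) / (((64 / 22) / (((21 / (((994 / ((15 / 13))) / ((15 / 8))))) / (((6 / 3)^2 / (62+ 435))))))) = 5145525 / 26624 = 193.27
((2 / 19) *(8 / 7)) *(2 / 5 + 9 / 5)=0.26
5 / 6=0.83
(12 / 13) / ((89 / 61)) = 732 / 1157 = 0.63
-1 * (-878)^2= -770884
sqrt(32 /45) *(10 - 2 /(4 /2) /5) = 196 *sqrt(10) /75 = 8.26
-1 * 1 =-1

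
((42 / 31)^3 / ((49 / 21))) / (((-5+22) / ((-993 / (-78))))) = 0.80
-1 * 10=-10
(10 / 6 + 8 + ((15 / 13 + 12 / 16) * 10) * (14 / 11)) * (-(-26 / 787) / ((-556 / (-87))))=19169 / 109393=0.18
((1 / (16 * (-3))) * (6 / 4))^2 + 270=276481 / 1024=270.00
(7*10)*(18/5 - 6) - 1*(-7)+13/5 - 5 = -817/5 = -163.40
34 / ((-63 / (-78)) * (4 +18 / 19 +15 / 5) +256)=16796 / 129635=0.13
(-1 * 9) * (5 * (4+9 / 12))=-855 / 4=-213.75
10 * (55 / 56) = 275 / 28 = 9.82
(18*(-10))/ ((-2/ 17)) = 1530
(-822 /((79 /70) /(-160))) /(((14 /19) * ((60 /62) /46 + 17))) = 1113563400 /119843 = 9291.85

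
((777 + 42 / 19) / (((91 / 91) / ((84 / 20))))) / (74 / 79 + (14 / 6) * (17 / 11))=162105867 / 225017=720.42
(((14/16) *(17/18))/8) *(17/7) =289/1152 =0.25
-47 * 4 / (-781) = 0.24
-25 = -25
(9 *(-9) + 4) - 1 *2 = -79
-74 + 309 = 235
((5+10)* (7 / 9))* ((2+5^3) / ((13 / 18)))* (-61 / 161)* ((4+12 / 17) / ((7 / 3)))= -55778400 / 35581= -1567.65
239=239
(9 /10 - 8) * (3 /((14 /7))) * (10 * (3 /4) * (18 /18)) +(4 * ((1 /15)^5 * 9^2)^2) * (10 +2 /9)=-505458981431 /6328125000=-79.87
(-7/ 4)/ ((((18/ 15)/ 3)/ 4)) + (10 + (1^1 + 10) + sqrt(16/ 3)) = 4 *sqrt(3)/ 3 + 7/ 2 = 5.81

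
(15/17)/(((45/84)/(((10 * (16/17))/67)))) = 0.23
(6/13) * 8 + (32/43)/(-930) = 959552/259935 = 3.69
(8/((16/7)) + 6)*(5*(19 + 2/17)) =30875/34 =908.09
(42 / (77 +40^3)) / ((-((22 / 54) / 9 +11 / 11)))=-1701 / 2712593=-0.00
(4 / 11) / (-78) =-2 / 429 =-0.00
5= 5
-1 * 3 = -3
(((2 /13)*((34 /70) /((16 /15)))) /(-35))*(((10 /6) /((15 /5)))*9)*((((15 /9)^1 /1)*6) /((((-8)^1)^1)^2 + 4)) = -15 /10192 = -0.00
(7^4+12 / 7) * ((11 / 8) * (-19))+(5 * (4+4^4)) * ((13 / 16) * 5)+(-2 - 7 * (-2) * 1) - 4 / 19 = -57477.87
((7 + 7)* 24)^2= 112896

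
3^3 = 27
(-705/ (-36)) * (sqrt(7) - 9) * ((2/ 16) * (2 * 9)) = -6345/ 16 + 705 * sqrt(7)/ 16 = -279.98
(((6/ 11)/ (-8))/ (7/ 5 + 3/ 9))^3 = -91125/ 1497193984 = -0.00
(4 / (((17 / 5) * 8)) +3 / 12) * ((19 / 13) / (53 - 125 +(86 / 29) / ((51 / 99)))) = -4959 / 566072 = -0.01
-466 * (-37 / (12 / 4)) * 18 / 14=51726 / 7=7389.43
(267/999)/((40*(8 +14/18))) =89/116920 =0.00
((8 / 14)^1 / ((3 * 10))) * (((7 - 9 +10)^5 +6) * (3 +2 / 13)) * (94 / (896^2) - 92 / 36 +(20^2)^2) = 55478773304271259 / 176117760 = 315009532.85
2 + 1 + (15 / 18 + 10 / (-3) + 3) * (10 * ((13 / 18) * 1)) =119 / 18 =6.61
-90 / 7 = -12.86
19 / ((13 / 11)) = 209 / 13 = 16.08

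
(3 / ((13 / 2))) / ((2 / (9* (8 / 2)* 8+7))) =885 / 13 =68.08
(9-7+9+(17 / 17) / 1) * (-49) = -588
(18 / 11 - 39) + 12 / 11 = -399 / 11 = -36.27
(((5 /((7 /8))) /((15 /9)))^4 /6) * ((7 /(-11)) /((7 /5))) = -276480 /26411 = -10.47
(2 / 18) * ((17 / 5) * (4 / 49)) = 68 / 2205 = 0.03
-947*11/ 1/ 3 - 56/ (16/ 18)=-10606/ 3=-3535.33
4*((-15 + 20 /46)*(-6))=8040 /23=349.57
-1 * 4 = -4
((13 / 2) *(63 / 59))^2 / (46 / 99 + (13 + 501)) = 9486477 / 101311024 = 0.09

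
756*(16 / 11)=12096 / 11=1099.64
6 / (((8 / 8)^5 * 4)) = 3 / 2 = 1.50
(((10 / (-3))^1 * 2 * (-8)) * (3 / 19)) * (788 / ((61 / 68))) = 8573440 / 1159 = 7397.27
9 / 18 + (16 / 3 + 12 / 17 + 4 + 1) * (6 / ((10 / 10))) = 2269 / 34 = 66.74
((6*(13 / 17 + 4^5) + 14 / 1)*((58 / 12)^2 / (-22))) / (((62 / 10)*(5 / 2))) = -2002421 / 4743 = -422.18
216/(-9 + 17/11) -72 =-100.98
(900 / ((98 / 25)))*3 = 33750 / 49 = 688.78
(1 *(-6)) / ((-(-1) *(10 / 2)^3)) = -6 / 125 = -0.05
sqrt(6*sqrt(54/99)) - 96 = -96+66^(3/4)/11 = -93.89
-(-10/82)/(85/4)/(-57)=-4/39729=-0.00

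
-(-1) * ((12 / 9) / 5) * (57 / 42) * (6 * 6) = 13.03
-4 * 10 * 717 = -28680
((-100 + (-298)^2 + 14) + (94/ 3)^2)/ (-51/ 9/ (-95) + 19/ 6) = 153386620/ 5517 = 27802.54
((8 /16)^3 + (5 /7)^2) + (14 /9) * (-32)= -173375 /3528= -49.14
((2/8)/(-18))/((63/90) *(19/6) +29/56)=-35/6891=-0.01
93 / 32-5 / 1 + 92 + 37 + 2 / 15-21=50899 / 480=106.04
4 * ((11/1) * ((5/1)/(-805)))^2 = 484/25921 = 0.02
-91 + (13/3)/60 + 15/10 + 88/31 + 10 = -427367/5580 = -76.59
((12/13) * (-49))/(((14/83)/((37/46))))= -64491/299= -215.69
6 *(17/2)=51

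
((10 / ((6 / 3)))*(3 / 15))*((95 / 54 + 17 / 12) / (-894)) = -343 / 96552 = -0.00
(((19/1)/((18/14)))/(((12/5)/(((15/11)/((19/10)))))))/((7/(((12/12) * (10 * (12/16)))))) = 625/132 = 4.73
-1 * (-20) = 20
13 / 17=0.76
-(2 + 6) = -8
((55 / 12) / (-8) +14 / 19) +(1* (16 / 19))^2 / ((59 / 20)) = 826699 / 2044704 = 0.40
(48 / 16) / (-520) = -0.01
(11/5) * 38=418/5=83.60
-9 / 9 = -1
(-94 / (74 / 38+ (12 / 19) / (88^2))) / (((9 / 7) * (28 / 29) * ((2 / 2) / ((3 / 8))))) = -3133537 / 214905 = -14.58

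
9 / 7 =1.29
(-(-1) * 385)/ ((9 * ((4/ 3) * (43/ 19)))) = 14.18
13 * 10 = 130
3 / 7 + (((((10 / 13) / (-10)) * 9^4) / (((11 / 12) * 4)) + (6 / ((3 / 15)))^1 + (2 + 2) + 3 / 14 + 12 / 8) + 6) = -95596 / 1001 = -95.50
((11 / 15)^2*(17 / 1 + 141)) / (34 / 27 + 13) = 5214 / 875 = 5.96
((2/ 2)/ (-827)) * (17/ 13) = -17/ 10751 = -0.00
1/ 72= 0.01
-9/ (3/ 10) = -30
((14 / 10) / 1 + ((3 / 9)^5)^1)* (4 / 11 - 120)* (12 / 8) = -1122548 / 4455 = -251.97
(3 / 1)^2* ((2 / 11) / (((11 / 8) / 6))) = 864 / 121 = 7.14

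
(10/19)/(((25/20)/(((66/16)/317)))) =33/6023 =0.01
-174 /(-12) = 29 /2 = 14.50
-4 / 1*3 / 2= -6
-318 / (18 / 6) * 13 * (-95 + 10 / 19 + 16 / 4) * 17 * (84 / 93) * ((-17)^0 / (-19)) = -1127540232 / 11191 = -100754.20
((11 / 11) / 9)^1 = 1 / 9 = 0.11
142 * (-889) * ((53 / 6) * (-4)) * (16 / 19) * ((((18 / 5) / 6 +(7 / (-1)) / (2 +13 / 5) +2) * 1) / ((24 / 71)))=235616662624 / 19665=11981523.65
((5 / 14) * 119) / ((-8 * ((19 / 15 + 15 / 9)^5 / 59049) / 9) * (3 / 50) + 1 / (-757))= -216393848651953125 / 7724782808794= -28012.94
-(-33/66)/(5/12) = 6/5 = 1.20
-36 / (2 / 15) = -270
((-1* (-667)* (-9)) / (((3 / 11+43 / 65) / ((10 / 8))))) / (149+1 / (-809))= -1157448435 / 21472192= -53.90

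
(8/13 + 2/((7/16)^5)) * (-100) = -2739743200/218491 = -12539.39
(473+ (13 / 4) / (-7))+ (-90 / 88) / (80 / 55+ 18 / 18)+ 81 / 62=308200 / 651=473.43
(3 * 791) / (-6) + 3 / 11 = -395.23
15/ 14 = 1.07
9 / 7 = 1.29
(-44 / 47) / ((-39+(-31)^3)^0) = -44 / 47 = -0.94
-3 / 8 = -0.38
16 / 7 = 2.29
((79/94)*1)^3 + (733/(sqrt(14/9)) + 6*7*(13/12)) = 38284611/830584 + 2199*sqrt(14)/14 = 633.80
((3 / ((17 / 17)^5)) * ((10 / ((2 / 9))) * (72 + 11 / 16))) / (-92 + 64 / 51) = -8007255 / 74048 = -108.14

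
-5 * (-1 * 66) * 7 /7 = 330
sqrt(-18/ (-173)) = 3 * sqrt(346)/ 173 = 0.32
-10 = -10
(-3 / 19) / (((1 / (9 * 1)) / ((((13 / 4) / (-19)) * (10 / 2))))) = 1755 / 1444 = 1.22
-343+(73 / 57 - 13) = -20219 / 57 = -354.72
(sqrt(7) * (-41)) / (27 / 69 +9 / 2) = -22.18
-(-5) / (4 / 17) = 85 / 4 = 21.25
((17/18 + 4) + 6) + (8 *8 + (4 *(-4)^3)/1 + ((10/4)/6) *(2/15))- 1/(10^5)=-181.00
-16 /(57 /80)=-1280 /57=-22.46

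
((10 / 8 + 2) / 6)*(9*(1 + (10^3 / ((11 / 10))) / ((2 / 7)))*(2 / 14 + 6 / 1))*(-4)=-58713447 / 154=-381256.15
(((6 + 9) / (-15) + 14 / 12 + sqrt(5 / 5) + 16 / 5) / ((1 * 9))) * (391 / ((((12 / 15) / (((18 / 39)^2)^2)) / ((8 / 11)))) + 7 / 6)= 4271039767 / 508957020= 8.39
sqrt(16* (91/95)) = 4* sqrt(8645)/95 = 3.91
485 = 485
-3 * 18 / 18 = -3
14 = 14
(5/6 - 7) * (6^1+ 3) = -111/2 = -55.50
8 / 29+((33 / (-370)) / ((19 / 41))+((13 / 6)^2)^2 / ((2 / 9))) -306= -6069513713 / 29357280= -206.75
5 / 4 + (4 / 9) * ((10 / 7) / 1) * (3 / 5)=137 / 84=1.63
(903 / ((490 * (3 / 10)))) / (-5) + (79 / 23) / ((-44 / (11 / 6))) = -26501 / 19320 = -1.37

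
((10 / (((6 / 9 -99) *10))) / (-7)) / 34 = 3 / 70210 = 0.00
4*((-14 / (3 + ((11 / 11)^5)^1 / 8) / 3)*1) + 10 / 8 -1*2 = -2017 / 300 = -6.72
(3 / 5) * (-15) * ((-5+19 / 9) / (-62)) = -13 / 31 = -0.42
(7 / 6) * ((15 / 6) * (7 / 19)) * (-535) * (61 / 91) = -1142225 / 2964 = -385.37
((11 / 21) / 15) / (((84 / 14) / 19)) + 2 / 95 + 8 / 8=40637 / 35910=1.13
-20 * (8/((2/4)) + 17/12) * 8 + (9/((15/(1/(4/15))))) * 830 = -5515/6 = -919.17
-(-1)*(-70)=-70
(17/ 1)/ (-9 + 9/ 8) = -136/ 63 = -2.16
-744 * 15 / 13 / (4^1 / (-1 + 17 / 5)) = -6696 / 13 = -515.08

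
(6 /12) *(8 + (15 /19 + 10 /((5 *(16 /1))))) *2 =8.91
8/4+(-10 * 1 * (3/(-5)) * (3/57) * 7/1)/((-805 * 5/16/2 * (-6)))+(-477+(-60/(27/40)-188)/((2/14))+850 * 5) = 180601463/98325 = 1836.78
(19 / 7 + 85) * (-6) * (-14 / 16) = 921 / 2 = 460.50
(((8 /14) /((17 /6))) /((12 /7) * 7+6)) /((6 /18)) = 4 /119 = 0.03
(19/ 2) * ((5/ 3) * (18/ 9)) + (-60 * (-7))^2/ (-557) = -285.03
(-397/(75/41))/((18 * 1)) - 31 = -58127/1350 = -43.06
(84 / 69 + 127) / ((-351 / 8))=-7864 / 2691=-2.92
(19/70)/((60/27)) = 171/1400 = 0.12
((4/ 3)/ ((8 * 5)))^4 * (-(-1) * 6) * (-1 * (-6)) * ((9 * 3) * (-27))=-0.03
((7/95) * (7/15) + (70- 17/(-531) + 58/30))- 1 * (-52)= 31275833/252225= 124.00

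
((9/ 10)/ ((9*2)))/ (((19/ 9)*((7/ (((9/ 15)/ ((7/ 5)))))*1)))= 27/ 18620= 0.00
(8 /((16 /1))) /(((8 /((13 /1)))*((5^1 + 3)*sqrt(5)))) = 13*sqrt(5) /640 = 0.05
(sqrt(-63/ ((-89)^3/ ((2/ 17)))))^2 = 126/ 11984473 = 0.00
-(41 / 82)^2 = -1 / 4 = -0.25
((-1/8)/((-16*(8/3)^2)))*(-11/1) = -99/8192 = -0.01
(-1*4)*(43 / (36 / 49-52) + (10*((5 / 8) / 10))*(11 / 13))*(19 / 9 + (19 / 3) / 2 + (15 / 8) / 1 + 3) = 7398451 / 587808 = 12.59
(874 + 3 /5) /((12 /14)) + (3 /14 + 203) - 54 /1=122806 /105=1169.58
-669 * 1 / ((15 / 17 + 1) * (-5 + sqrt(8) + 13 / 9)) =921213 * sqrt(2) / 6016 + 102357 / 376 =488.78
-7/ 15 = -0.47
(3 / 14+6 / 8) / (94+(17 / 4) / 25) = 225 / 21973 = 0.01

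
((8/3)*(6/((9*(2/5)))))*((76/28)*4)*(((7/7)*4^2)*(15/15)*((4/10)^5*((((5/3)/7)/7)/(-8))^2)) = 4864/34034175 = 0.00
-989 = -989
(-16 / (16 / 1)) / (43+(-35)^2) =-0.00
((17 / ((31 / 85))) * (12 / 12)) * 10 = 14450 / 31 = 466.13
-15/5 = -3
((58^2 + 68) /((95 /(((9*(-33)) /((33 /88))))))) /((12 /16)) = -3624192 /95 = -38149.39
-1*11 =-11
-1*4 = -4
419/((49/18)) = 7542/49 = 153.92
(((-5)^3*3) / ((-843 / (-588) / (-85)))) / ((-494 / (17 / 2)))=-26551875 / 69407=-382.55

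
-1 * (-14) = 14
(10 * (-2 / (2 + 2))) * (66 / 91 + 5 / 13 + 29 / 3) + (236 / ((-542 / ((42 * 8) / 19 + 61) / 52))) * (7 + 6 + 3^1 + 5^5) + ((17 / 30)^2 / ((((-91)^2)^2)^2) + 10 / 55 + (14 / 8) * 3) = -670709685239613202951666348427 / 119855848102175699063550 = -5595969.62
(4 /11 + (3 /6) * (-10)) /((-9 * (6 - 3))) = 17 /99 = 0.17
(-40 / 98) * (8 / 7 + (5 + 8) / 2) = -1070 / 343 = -3.12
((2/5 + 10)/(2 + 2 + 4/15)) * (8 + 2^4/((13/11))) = 52.50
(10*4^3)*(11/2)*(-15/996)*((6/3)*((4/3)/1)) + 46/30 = -174091/1245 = -139.83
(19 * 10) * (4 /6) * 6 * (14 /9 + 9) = 72200 /9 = 8022.22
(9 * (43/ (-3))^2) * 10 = 18490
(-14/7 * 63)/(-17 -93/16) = 2016/365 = 5.52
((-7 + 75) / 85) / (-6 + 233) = 4 / 1135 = 0.00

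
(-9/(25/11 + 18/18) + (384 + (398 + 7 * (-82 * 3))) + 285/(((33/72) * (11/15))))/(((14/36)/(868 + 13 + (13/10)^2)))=-36456774111/169400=-215211.18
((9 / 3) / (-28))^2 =9 / 784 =0.01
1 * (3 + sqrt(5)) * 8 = 8 * sqrt(5) + 24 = 41.89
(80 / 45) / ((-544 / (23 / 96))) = -23 / 29376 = -0.00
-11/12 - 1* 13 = -167/12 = -13.92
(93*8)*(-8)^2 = 47616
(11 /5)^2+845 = 21246 /25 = 849.84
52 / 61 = 0.85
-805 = -805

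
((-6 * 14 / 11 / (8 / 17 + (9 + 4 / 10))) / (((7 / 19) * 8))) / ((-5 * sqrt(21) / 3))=969 * sqrt(21) / 129206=0.03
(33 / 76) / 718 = 33 / 54568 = 0.00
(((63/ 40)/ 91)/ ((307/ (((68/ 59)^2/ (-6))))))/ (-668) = 867/ 46401521140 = 0.00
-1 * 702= -702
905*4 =3620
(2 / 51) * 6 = 4 / 17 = 0.24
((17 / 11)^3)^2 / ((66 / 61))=1472391709 / 116923026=12.59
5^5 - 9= 3116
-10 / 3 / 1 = -10 / 3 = -3.33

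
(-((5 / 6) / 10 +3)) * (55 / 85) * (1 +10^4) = -4070407 / 204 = -19952.98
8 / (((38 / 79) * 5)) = 316 / 95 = 3.33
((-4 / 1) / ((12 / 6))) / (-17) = 2 / 17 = 0.12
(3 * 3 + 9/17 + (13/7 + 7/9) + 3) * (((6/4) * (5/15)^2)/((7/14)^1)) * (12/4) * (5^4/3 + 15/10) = 20447419/6426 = 3181.98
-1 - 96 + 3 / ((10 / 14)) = -92.80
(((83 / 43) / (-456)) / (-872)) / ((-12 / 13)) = -1079 / 205178112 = -0.00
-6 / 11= -0.55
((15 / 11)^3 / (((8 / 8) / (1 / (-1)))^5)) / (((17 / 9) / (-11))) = 14.77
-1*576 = -576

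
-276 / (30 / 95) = -874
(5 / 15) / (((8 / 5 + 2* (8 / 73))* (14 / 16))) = 365 / 1743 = 0.21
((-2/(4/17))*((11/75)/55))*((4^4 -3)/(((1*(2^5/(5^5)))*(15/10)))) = -107525/288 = -373.35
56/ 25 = 2.24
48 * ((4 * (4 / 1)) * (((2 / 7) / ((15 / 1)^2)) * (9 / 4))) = 384 / 175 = 2.19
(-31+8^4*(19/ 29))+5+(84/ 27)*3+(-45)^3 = -7695853/ 87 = -88458.08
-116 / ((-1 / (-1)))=-116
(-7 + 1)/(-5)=6/5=1.20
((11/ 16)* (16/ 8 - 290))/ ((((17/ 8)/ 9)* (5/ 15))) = -42768/ 17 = -2515.76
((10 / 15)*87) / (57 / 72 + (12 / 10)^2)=25.99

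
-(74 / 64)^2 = -1369 / 1024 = -1.34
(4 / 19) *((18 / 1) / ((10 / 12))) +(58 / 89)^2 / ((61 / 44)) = 222795712 / 45902195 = 4.85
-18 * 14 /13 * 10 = -2520 /13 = -193.85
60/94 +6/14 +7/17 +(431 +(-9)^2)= 2871886/5593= 513.48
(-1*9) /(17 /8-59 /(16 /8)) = 24 /73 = 0.33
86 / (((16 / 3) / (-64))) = -1032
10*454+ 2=4542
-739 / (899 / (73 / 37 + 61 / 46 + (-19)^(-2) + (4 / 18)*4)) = -17125459631 / 4971288402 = -3.44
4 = 4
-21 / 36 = -7 / 12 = -0.58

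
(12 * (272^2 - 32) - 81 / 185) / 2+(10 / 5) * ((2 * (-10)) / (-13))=2134268467 / 4810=443714.86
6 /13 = 0.46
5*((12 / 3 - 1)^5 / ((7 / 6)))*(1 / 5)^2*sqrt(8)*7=824.77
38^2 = 1444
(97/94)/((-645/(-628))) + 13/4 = 515927/121260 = 4.25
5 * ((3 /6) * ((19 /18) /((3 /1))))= 95 /108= 0.88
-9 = -9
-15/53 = -0.28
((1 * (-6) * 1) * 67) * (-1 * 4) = 1608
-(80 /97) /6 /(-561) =40 /163251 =0.00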